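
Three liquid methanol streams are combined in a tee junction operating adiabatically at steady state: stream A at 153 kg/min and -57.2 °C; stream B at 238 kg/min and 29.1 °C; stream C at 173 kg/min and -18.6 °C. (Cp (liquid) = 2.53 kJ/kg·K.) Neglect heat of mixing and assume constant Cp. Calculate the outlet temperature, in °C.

Energy balance with Q = 0: Σ ṁᵢCp,ᵢ(T_out − Tᵢ) = 0
Σ ṁᵢCp,ᵢTᵢ = 153×2.53×-57.2 + 238×2.53×29.1 + 173×2.53×-18.6 = -12760
Σ ṁᵢCp,ᵢ = 153×2.53 + 238×2.53 + 173×2.53 = 1426.9
T_out = -12760 / 1426.9 = -8.9426 °C

T_out = -8.94 °C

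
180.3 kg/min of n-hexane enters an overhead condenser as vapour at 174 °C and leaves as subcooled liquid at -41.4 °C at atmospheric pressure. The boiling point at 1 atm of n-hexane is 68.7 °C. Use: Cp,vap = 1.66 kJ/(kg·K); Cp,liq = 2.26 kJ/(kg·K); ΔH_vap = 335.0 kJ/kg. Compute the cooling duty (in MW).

vapour 174→68.7 °C: -174.8 kJ/kg
condensation at 68.7 °C: -335 kJ/kg
liquid 68.7→-41.4 °C: -248.83 kJ/kg
Δh = -174.8 + -335 + -248.83 = -758.62 kJ/kg
Q = ṁ·Δh = 180.3 kg/min × -758.62 kJ/kg = -136780 kJ/min
|Q| = 2279.7 kW = 2.2797 MW

Q_c = 2.28 MW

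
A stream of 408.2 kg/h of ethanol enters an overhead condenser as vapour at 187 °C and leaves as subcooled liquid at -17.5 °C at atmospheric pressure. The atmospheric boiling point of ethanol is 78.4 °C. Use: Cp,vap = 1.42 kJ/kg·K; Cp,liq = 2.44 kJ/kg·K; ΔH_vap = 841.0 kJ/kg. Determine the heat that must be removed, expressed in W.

Q_c = 139000 W

vapour 187→78.4 °C: -154.21 kJ/kg
condensation at 78.4 °C: -841 kJ/kg
liquid 78.4→-17.5 °C: -234 kJ/kg
Δh = -154.21 + -841 + -234 = -1229.2 kJ/kg
Q = ṁ·Δh = 408.2 kg/h × -1229.2 kJ/kg = -501760 kJ/h
|Q| = 139.38 kW = 139380 W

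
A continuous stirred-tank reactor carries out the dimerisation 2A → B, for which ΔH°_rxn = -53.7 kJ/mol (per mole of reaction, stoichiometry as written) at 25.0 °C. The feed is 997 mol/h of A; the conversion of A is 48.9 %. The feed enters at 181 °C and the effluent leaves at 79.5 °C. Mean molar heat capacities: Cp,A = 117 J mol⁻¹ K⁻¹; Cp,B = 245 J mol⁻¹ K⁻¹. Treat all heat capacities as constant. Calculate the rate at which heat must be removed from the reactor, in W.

Q_out = 6880 W

Extent of reaction ξ = 0.489 × 997 / 2 = 243.77 mol/h
Reaction term: ξ·ΔH°_rxn = 243.77 × -53.7 = -13090 kJ/h
Sensible, feed 181→25 °C: -18197 kJ/h
Outlet flows (mol/h): A 509.47, B 243.77
Sensible, products 25→79.5 °C: 6503.5 kJ/h
Q = ΔH = -24784 kJ/h = -6.8844 kW
Heat removed = 6884.4 W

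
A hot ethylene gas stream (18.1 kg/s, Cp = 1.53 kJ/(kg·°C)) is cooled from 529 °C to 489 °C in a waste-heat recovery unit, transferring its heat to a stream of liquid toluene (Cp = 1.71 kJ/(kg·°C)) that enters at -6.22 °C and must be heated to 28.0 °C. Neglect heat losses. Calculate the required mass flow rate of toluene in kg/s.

ṁ_c = 18.9 kg/s

Heat released by hot stream: Q = 18.1 × 1.53 × (529 − 489) = 1107.7 kJ/s
Energy balance on cold side (adiabatic exchanger): Q = ṁ_c·Cp_c·(T_c,out − T_c,in)
ṁ_c = 1107.7 / [1.71 × (28.0 − -6.22)] = 18.93 kg/s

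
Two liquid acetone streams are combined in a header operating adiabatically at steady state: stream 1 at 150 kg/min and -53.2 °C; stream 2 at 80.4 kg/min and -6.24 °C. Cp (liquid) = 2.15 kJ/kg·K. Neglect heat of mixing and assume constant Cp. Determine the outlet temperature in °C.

T_out = -36.8 °C

Energy balance with Q = 0: Σ ṁᵢCp,ᵢ(T_out − Tᵢ) = 0
Σ ṁᵢCp,ᵢTᵢ = 150×2.15×-53.2 + 80.4×2.15×-6.24 = -18236
Σ ṁᵢCp,ᵢ = 150×2.15 + 80.4×2.15 = 495.36
T_out = -18236 / 495.36 = -36.813 °C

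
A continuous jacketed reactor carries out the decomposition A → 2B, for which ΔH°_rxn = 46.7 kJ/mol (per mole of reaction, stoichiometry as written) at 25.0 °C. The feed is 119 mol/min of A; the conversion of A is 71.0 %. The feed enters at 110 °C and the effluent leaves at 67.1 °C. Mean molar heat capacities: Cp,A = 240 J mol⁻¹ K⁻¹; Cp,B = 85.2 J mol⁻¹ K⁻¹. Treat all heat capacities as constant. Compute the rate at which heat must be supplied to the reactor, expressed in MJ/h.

Extent of reaction ξ = 0.710 × 119 = 84.49 mol/min
Reaction term: ξ·ΔH°_rxn = 84.49 × 46.7 = 3945.7 kJ/min
Sensible, feed 110→25 °C: -2427.6 kJ/min
Outlet flows (mol/min): A 34.51, B 168.98
Sensible, products 25→67.1 °C: 954.81 kJ/min
Q = ΔH = 2472.9 kJ/min = 41.215 kW
Heat supplied = 148.37 MJ/h

Q_in = 148 MJ/h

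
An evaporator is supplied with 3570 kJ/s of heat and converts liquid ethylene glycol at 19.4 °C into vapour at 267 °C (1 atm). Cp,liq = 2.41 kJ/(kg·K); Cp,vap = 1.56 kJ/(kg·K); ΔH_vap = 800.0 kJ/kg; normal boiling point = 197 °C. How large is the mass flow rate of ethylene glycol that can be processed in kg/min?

Δh = 2.41×(197−19.4) + 800.0 + 1.56×(267−197) = 1337.2 kJ/kg
Q = 3570 kJ/s = 3570 kJ/s = 214200 kJ/min
ṁ = Q/Δh = 214200 / 1337.2 = 160.18 kg/min

ṁ = 160 kg/min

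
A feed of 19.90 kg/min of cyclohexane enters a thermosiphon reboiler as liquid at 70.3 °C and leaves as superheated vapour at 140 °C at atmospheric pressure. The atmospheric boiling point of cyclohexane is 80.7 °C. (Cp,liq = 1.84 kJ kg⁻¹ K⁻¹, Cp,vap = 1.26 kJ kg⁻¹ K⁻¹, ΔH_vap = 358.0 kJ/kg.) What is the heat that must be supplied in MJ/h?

liquid 70.3→80.7 °C: 19.136 kJ/kg
vaporisation at 80.7 °C: 358 kJ/kg
vapour 80.7→140 °C: 74.718 kJ/kg
Δh = 19.136 + 358 + 74.718 = 451.85 kJ/kg
Q = ṁ·Δh = 19.90 kg/min × 451.85 kJ/kg = 8991.9 kJ/min
|Q| = 149.86 kW = 539.51 MJ/h

Q = 540 MJ/h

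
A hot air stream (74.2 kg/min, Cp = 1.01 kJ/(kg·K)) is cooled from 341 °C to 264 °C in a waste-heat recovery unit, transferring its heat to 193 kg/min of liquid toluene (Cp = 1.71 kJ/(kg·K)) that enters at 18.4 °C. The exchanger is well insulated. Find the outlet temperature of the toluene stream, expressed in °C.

Heat released by hot stream: Q = 74.2 × 1.01 × (341 − 264) = 5770.5 kJ/min
Energy balance on cold side (adiabatic exchanger): Q = ṁ_c·Cp_c·(T_c,out − T_c,in)
T_c,out = 18.4 + 5770.5/(193 × 1.71) = 35.885 °C

T_c,out = 35.9 °C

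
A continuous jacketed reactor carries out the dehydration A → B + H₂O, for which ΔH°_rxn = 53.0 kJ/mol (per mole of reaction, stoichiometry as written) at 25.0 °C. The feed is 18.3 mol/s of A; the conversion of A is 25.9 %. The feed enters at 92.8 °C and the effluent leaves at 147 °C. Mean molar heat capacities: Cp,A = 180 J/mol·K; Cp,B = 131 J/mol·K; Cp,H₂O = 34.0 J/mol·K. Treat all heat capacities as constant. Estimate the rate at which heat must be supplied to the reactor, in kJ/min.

Q_in = 25300 kJ/min

Extent of reaction ξ = 0.259 × 18.3 = 4.7397 mol/s
Reaction term: ξ·ΔH°_rxn = 4.7397 × 53.0 = 251.2 kJ/s
Sensible, feed 92.8→25 °C: -223.33 kJ/s
Outlet flows (mol/s): A 13.56, B 4.7397, H₂O 4.7397
Sensible, products 25→147 °C: 393.19 kJ/s
Q = ΔH = 421.07 kJ/s = 421.07 kW
Heat supplied = 25264 kJ/min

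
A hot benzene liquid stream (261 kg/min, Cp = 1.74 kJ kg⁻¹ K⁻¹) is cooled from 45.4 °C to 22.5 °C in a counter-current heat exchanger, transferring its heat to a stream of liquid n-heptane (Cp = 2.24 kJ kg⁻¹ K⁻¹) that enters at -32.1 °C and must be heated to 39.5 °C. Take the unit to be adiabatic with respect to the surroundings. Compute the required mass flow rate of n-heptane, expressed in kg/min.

ṁ_c = 64.8 kg/min

Heat released by hot stream: Q = 261 × 1.74 × (45.4 − 22.5) = 10400 kJ/min
Energy balance on cold side (adiabatic exchanger): Q = ṁ_c·Cp_c·(T_c,out − T_c,in)
ṁ_c = 10400 / [2.24 × (39.5 − -32.1)] = 64.843 kg/min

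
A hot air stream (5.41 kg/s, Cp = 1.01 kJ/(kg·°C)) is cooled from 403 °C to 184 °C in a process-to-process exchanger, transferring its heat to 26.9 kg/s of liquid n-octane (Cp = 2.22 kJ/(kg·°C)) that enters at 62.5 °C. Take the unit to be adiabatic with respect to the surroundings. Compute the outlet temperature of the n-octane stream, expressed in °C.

Heat released by hot stream: Q = 5.41 × 1.01 × (403 − 184) = 1196.6 kJ/s
Energy balance on cold side (adiabatic exchanger): Q = ṁ_c·Cp_c·(T_c,out − T_c,in)
T_c,out = 62.5 + 1196.6/(26.9 × 2.22) = 82.538 °C

T_c,out = 82.5 °C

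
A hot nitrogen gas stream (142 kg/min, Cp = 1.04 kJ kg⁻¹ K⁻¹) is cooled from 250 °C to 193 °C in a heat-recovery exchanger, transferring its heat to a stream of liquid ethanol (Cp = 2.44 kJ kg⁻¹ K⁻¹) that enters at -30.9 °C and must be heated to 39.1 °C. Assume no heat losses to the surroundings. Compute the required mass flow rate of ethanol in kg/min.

Heat released by hot stream: Q = 142 × 1.04 × (250 − 193) = 8417.8 kJ/min
Energy balance on cold side (adiabatic exchanger): Q = ṁ_c·Cp_c·(T_c,out − T_c,in)
ṁ_c = 8417.8 / [2.44 × (39.1 − -30.9)] = 49.284 kg/min

ṁ_c = 49.3 kg/min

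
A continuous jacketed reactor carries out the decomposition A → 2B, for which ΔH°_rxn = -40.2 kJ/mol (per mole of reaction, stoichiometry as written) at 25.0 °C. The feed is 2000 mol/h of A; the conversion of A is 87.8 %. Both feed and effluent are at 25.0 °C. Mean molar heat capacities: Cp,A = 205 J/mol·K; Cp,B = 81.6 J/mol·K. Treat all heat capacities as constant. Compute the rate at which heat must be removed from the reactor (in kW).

Q_out = 19.6 kW

Extent of reaction ξ = 0.878 × 2000 = 1756 mol/h
Reaction term: ξ·ΔH°_rxn = 1756 × -40.2 = -70591 kJ/h
Q = ΔH = -70591 kJ/h = -19.609 kW
Heat removed = 19.609 kW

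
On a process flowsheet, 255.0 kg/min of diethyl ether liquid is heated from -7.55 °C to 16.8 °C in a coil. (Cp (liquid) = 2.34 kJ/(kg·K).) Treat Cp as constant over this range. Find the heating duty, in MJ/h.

Q = 872 MJ/h

Q = ṁ·Cp·ΔT = 255.0 × 2.34 × (16.8 − -7.55) = 14530 kJ/min
Converting: 14530 / 60 s = 242.16 kW
Heating duty = 871.78 MJ/h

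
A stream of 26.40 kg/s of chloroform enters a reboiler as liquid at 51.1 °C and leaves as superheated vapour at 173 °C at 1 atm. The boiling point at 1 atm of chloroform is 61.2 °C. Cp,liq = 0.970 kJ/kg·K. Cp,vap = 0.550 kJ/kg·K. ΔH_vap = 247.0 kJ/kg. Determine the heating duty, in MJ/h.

Q = 30200 MJ/h

liquid 51.1→61.2 °C: 9.797 kJ/kg
vaporisation at 61.2 °C: 247 kJ/kg
vapour 61.2→173 °C: 61.49 kJ/kg
Δh = 9.797 + 247 + 61.49 = 318.29 kJ/kg
Q = ṁ·Δh = 26.40 kg/s × 318.29 kJ/kg = 8402.8 kJ/s
|Q| = 8402.8 kW = 30250 MJ/h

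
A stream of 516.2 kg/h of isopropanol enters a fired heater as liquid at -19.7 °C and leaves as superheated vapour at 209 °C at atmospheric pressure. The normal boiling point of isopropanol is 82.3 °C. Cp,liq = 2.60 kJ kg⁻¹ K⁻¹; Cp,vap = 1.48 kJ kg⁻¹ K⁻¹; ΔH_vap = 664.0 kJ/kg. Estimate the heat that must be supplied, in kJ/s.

Q = 160 kJ/s

liquid -19.7→82.3 °C: 265.2 kJ/kg
vaporisation at 82.3 °C: 664 kJ/kg
vapour 82.3→209 °C: 187.52 kJ/kg
Δh = 265.2 + 664 + 187.52 = 1116.7 kJ/kg
Q = ṁ·Δh = 516.2 kg/h × 1116.7 kJ/kg = 576450 kJ/h
|Q| = 160.12 kW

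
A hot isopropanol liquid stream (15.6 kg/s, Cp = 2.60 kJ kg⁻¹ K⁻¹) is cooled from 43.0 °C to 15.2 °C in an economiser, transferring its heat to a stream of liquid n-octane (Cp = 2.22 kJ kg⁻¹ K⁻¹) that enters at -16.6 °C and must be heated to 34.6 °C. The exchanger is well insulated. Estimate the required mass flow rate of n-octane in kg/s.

Heat released by hot stream: Q = 15.6 × 2.60 × (43.0 − 15.2) = 1127.6 kJ/s
Energy balance on cold side (adiabatic exchanger): Q = ṁ_c·Cp_c·(T_c,out − T_c,in)
ṁ_c = 1127.6 / [2.22 × (34.6 − -16.6)] = 9.9202 kg/s

ṁ_c = 9.92 kg/s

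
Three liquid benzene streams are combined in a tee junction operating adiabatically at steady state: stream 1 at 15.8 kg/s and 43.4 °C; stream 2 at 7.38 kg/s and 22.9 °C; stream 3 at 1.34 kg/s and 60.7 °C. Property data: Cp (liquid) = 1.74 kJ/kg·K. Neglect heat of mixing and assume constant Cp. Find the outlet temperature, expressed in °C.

No heat crosses the boundary, so H_out = H_in.
T_out = Σ ṁᵢCp,ᵢTᵢ / Σ ṁᵢCp,ᵢ
      = 1628.7 / 42.665 = 38.175 °C

T_out = 38.2 °C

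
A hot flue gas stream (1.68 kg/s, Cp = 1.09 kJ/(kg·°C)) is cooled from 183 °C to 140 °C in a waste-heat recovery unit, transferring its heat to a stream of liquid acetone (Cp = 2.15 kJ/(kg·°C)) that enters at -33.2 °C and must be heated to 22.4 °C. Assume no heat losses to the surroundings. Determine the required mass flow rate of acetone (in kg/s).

Heat released by hot stream: Q = 1.68 × 1.09 × (183 − 140) = 78.742 kJ/s
Energy balance on cold side (adiabatic exchanger): Q = ṁ_c·Cp_c·(T_c,out − T_c,in)
ṁ_c = 78.742 / [2.15 × (22.4 − -33.2)] = 0.65871 kg/s

ṁ_c = 0.659 kg/s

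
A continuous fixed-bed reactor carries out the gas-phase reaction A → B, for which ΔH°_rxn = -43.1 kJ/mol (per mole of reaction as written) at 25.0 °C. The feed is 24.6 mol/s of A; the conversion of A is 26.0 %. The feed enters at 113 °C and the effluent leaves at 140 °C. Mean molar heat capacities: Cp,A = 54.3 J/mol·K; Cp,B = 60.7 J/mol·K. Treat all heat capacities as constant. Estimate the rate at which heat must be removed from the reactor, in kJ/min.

Q_out = 14100 kJ/min

Extent of reaction ξ = 0.260 × 24.6 = 6.396 mol/s
Reaction term: ξ·ΔH°_rxn = 6.396 × -43.1 = -275.67 kJ/s
Sensible, feed 113→25 °C: -117.55 kJ/s
Outlet flows (mol/s): A 18.204, B 6.396
Sensible, products 25→140 °C: 158.32 kJ/s
Q = ΔH = -234.89 kJ/s = -234.89 kW
Heat removed = 14094 kJ/min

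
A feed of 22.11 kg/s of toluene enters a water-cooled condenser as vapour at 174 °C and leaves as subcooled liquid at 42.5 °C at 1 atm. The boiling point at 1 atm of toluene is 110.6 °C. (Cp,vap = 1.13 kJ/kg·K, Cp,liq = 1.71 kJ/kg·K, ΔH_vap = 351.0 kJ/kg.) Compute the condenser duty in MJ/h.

Q_c = 42900 MJ/h

vapour 174→110.6 °C: -71.642 kJ/kg
condensation at 110.6 °C: -351 kJ/kg
liquid 110.6→42.5 °C: -116.45 kJ/kg
Δh = -71.642 + -351 + -116.45 = -539.09 kJ/kg
Q = ṁ·Δh = 22.11 kg/s × -539.09 kJ/kg = -11919 kJ/s
|Q| = 11919 kW = 42910 MJ/h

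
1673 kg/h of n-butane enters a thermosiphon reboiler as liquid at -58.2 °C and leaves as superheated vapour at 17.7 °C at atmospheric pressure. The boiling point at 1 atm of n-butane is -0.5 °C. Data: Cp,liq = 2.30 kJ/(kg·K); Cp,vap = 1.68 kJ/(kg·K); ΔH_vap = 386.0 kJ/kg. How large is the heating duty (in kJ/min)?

Q = 15300 kJ/min

liquid -58.2→-0.5 °C: 132.71 kJ/kg
vaporisation at -0.5 °C: 386 kJ/kg
vapour -0.5→17.7 °C: 30.576 kJ/kg
Δh = 132.71 + 386 + 30.576 = 549.29 kJ/kg
Q = ṁ·Δh = 1673 kg/h × 549.29 kJ/kg = 918960 kJ/h
|Q| = 255.27 kW = 15316 kJ/min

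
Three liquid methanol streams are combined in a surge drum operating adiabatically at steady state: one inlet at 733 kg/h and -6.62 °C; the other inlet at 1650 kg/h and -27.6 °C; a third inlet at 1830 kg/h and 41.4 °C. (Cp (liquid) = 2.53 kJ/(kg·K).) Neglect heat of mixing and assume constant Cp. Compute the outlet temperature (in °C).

T_out = 6.02 °C

Adiabatic, steady state ⇒ Σ ṁᵢCp,ᵢ(T_out − Tᵢ) = 0
Σ ṁᵢCp,ᵢTᵢ = 733×2.53×-6.62 + 1650×2.53×-27.6 + 1830×2.53×41.4 = 64185
Σ ṁᵢCp,ᵢ = 733×2.53 + 1650×2.53 + 1830×2.53 = 10659
T_out = 64185 / 10659 = 6.0217 °C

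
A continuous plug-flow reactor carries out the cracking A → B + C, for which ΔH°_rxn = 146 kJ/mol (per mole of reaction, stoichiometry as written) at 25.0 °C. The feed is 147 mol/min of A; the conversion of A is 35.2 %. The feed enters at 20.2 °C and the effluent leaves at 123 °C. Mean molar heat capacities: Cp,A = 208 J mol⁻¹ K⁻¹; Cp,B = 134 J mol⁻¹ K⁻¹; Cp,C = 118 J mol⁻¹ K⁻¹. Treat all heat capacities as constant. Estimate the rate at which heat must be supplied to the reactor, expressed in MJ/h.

Q_in = 655 MJ/h

Extent of reaction ξ = 0.352 × 147 = 51.744 mol/min
Reaction term: ξ·ΔH°_rxn = 51.744 × 146 = 7554.6 kJ/min
Sensible, feed 20.2→25 °C: 146.76 kJ/min
Outlet flows (mol/min): A 95.256, B 51.744, C 51.744
Sensible, products 25→123 °C: 3219.6 kJ/min
Q = ΔH = 10921 kJ/min = 182.02 kW
Heat supplied = 655.26 MJ/h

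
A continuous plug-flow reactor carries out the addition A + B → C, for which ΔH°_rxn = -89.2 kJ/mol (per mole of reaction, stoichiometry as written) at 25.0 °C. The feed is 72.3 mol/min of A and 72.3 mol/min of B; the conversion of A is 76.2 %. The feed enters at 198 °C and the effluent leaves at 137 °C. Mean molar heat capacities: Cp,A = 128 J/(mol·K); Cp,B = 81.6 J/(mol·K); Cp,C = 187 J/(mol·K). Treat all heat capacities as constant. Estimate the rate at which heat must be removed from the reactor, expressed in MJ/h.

Q_out = 359 MJ/h

Extent of reaction ξ = 0.762 × 72.3 = 55.093 mol/min
Reaction term: ξ·ΔH°_rxn = 55.093 × -89.2 = -4914.3 kJ/min
Sensible, feed 198→25 °C: -2621.7 kJ/min
Outlet flows (mol/min): A 17.207, B 17.207, C 55.093
Sensible, products 25→137 °C: 1557.8 kJ/min
Q = ΔH = -5978.1 kJ/min = -99.635 kW
Heat removed = 358.69 MJ/h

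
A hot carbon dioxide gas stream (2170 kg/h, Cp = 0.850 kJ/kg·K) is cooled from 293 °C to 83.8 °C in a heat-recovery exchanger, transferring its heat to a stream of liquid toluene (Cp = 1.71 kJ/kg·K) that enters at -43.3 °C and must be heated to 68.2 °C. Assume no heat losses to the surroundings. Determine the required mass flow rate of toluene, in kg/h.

Heat released by hot stream: Q = 2170 × 0.850 × (293 − 83.8) = 385870 kJ/h
Energy balance on cold side (adiabatic exchanger): Q = ṁ_c·Cp_c·(T_c,out − T_c,in)
ṁ_c = 385870 / [1.71 × (68.2 − -43.3)] = 2023.8 kg/h

ṁ_c = 2020 kg/h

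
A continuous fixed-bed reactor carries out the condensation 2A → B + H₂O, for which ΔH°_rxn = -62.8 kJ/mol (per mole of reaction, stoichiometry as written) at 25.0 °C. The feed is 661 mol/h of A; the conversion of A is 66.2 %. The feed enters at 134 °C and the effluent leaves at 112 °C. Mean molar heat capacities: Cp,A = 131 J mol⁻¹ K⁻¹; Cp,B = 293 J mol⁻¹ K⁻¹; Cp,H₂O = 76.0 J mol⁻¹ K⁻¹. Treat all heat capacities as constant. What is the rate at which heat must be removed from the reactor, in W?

Extent of reaction ξ = 0.662 × 661 / 2 = 218.79 mol/h
Reaction term: ξ·ΔH°_rxn = 218.79 × -62.8 = -13740 kJ/h
Sensible, feed 134→25 °C: -9438.4 kJ/h
Outlet flows (mol/h): A 223.42, B 218.79, H₂O 218.79
Sensible, products 25→112 °C: 9570.1 kJ/h
Q = ΔH = -13608 kJ/h = -3.7801 kW
Heat removed = 3780.1 W

Q_out = 3780 W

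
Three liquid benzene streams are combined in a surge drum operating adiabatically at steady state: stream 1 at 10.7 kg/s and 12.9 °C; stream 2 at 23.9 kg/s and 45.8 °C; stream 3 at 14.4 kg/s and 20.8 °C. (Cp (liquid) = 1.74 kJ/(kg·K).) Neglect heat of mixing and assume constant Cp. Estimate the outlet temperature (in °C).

T_out = 31.3 °C

Adiabatic, steady state ⇒ Σ ṁᵢCp,ᵢ(T_out − Tᵢ) = 0
T_out = Σ ṁᵢCp,ᵢTᵢ / Σ ṁᵢCp,ᵢ
      = 2666 / 85.26 = 31.269 °C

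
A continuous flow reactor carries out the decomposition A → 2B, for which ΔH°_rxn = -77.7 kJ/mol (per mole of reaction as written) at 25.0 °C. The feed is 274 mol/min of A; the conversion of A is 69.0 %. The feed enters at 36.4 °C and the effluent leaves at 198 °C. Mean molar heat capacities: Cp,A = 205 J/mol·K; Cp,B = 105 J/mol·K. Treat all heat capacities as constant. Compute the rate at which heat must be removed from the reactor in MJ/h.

Extent of reaction ξ = 0.690 × 274 = 189.06 mol/min
Reaction term: ξ·ΔH°_rxn = 189.06 × -77.7 = -14690 kJ/min
Sensible, feed 36.4→25 °C: -640.34 kJ/min
Outlet flows (mol/min): A 84.94, B 378.12
Sensible, products 25→198 °C: 9880.9 kJ/min
Q = ΔH = -5449.4 kJ/min = -90.823 kW
Heat removed = 326.96 MJ/h

Q_out = 327 MJ/h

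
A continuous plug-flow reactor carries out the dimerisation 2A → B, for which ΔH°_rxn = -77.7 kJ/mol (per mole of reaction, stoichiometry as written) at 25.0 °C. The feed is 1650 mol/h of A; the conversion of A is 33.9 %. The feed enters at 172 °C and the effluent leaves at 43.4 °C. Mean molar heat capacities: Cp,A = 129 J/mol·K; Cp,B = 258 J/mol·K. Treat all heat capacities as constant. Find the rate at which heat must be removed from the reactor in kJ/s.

Q_out = 13.6 kJ/s

Extent of reaction ξ = 0.339 × 1650 / 2 = 279.68 mol/h
Reaction term: ξ·ΔH°_rxn = 279.68 × -77.7 = -21731 kJ/h
Sensible, feed 172→25 °C: -31289 kJ/h
Outlet flows (mol/h): A 1090.7, B 279.68
Sensible, products 25→43.4 °C: 3916.4 kJ/h
Q = ΔH = -49103 kJ/h = -13.64 kW
Heat removed = 13.64 kJ/s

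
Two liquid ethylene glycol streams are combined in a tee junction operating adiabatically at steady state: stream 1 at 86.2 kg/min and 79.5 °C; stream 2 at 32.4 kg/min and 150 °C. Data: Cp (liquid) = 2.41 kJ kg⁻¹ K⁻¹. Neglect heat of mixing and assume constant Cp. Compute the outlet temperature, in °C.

No heat crosses the boundary, so H_out = H_in.
T_out = Σ ṁᵢCp,ᵢTᵢ / Σ ṁᵢCp,ᵢ
      = 28228 / 285.83 = 98.76 °C

T_out = 98.8 °C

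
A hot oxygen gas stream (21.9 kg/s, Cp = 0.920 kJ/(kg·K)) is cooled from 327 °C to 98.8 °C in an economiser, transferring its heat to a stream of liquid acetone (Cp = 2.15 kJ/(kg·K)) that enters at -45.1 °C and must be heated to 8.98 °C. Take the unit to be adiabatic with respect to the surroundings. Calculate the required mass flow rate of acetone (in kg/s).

ṁ_c = 39.5 kg/s

Heat released by hot stream: Q = 21.9 × 0.920 × (327 − 98.8) = 4597.8 kJ/s
Energy balance on cold side (adiabatic exchanger): Q = ṁ_c·Cp_c·(T_c,out − T_c,in)
ṁ_c = 4597.8 / [2.15 × (8.98 − -45.1)] = 39.543 kg/s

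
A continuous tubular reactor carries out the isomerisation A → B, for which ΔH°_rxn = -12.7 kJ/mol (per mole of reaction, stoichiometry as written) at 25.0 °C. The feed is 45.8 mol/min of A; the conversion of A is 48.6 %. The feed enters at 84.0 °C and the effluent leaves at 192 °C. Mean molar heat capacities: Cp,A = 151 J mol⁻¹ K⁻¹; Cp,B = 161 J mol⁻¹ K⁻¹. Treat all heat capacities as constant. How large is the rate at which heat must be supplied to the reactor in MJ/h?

Q_in = 30.1 MJ/h

Extent of reaction ξ = 0.486 × 45.8 = 22.259 mol/min
Reaction term: ξ·ΔH°_rxn = 22.259 × -12.7 = -282.69 kJ/min
Sensible, feed 84.0→25 °C: -408.03 kJ/min
Outlet flows (mol/min): A 23.541, B 22.259
Sensible, products 25→192 °C: 1192.1 kJ/min
Q = ΔH = 501.39 kJ/min = 8.3565 kW
Heat supplied = 30.084 MJ/h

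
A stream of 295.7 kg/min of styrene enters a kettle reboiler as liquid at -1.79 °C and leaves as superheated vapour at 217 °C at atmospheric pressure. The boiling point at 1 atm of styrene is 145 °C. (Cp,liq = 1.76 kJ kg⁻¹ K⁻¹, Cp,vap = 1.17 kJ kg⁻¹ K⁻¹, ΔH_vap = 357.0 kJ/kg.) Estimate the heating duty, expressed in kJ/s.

liquid -1.79→145 °C: 258.35 kJ/kg
vaporisation at 145 °C: 357 kJ/kg
vapour 145→217 °C: 84.24 kJ/kg
Δh = 258.35 + 357 + 84.24 = 699.59 kJ/kg
Q = ṁ·Δh = 295.7 kg/min × 699.59 kJ/kg = 206870 kJ/min
|Q| = 3447.8 kW

Q = 3450 kJ/s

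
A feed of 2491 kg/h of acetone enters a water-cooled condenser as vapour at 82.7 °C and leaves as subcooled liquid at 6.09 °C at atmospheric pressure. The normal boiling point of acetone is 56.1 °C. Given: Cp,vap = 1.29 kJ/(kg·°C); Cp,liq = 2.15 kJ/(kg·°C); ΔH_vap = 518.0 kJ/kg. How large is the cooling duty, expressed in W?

Q_c = 457000 W

vapour 82.7→56.1 °C: -34.314 kJ/kg
condensation at 56.1 °C: -518 kJ/kg
liquid 56.1→6.09 °C: -107.52 kJ/kg
Δh = -34.314 + -518 + -107.52 = -659.84 kJ/kg
Q = ṁ·Δh = 2491 kg/h × -659.84 kJ/kg = -1.6437e+06 kJ/h
|Q| = 456.57 kW = 456570 W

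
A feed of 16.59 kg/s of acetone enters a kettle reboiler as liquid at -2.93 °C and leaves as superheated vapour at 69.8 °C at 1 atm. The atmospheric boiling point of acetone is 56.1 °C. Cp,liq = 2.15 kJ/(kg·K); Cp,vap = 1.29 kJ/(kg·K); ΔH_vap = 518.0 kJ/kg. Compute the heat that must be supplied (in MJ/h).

Q = 39600 MJ/h

liquid -2.93→56.1 °C: 126.91 kJ/kg
vaporisation at 56.1 °C: 518 kJ/kg
vapour 56.1→69.8 °C: 17.673 kJ/kg
Δh = 126.91 + 518 + 17.673 = 662.59 kJ/kg
Q = ṁ·Δh = 16.59 kg/s × 662.59 kJ/kg = 10992 kJ/s
|Q| = 10992 kW = 39572 MJ/h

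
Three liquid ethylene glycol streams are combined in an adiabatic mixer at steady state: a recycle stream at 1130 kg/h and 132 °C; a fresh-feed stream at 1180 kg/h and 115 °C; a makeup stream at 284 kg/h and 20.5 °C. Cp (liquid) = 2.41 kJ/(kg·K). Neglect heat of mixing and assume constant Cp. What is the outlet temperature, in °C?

T_out = 112 °C

Adiabatic, steady state ⇒ Σ ṁᵢCp,ᵢ(T_out − Tᵢ) = 0
T_out = Σ ṁᵢCp,ᵢTᵢ / Σ ṁᵢCp,ᵢ
      = 700540 / 6251.5 = 112.06 °C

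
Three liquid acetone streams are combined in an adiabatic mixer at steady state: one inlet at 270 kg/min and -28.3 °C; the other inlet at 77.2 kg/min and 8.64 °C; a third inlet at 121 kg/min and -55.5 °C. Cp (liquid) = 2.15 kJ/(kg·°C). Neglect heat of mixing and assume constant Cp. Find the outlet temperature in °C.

No heat crosses the boundary, so H_out = H_in.
T_out = Σ ṁᵢCp,ᵢTᵢ / Σ ṁᵢCp,ᵢ
      = -29432 / 1006.6 = -29.239 °C

T_out = -29.2 °C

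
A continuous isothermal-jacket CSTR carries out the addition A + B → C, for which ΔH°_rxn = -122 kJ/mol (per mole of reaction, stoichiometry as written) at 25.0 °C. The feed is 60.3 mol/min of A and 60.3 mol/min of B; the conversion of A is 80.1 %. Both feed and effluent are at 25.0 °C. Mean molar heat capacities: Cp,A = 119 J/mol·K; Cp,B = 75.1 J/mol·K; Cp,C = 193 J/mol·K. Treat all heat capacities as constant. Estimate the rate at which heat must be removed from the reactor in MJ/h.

Q_out = 354 MJ/h

Extent of reaction ξ = 0.801 × 60.3 = 48.3 mol/min
Reaction term: ξ·ΔH°_rxn = 48.3 × -122 = -5892.6 kJ/min
Q = ΔH = -5892.6 kJ/min = -98.211 kW
Heat removed = 353.56 MJ/h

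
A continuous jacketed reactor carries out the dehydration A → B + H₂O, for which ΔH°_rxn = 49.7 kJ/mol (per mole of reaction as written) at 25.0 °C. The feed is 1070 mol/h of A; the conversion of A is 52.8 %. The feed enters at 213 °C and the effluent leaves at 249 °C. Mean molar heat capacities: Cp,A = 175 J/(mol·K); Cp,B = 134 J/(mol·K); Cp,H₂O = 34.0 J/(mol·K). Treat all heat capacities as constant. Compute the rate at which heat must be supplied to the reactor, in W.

Q_in = 9430 W

Extent of reaction ξ = 0.528 × 1070 = 564.96 mol/h
Reaction term: ξ·ΔH°_rxn = 564.96 × 49.7 = 28079 kJ/h
Sensible, feed 213→25 °C: -35203 kJ/h
Outlet flows (mol/h): A 505.04, B 564.96, H₂O 564.96
Sensible, products 25→249 °C: 41058 kJ/h
Q = ΔH = 33934 kJ/h = 9.426 kW
Heat supplied = 9426 W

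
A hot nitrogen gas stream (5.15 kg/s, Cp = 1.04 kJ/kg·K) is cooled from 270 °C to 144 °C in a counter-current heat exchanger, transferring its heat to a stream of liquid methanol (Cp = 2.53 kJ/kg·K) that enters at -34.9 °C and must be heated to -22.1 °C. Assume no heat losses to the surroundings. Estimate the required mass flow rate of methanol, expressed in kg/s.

ṁ_c = 20.8 kg/s

Heat released by hot stream: Q = 5.15 × 1.04 × (270 − 144) = 674.86 kJ/s
Energy balance on cold side (adiabatic exchanger): Q = ṁ_c·Cp_c·(T_c,out − T_c,in)
ṁ_c = 674.86 / [2.53 × (-22.1 − -34.9)] = 20.839 kg/s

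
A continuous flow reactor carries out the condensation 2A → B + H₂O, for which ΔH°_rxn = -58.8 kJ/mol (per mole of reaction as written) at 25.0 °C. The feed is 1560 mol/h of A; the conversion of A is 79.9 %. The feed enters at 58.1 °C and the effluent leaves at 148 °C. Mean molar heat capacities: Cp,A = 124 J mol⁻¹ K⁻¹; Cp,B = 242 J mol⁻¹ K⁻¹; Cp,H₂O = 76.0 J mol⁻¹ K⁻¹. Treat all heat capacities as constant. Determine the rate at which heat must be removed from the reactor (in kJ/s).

Extent of reaction ξ = 0.799 × 1560 / 2 = 623.22 mol/h
Reaction term: ξ·ΔH°_rxn = 623.22 × -58.8 = -36645 kJ/h
Sensible, feed 58.1→25 °C: -6402.9 kJ/h
Outlet flows (mol/h): A 313.56, B 623.22, H₂O 623.22
Sensible, products 25→148 °C: 29159 kJ/h
Q = ΔH = -13889 kJ/h = -3.8581 kW
Heat removed = 3.8581 kJ/s

Q_out = 3.86 kJ/s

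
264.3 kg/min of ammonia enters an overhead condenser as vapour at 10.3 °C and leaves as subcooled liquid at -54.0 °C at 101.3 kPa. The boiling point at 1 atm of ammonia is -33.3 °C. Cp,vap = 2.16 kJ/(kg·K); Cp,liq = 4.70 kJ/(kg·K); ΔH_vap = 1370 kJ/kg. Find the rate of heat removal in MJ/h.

vapour 10.3→-33.3 °C: -94.176 kJ/kg
condensation at -33.3 °C: -1370 kJ/kg
liquid -33.3→-54.0 °C: -97.29 kJ/kg
Δh = -94.176 + -1370 + -97.29 = -1561.5 kJ/kg
Q = ṁ·Δh = 264.3 kg/min × -1561.5 kJ/kg = -412700 kJ/min
|Q| = 6878.3 kW = 24762 MJ/h

Q_c = 24800 MJ/h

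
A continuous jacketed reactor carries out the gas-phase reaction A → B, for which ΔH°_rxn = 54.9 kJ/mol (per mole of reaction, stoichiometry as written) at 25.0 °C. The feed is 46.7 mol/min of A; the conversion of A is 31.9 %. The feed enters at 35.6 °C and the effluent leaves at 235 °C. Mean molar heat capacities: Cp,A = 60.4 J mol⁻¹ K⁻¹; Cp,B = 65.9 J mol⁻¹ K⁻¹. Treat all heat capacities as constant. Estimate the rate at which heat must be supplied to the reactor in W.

Extent of reaction ξ = 0.319 × 46.7 = 14.897 mol/min
Reaction term: ξ·ΔH°_rxn = 14.897 × 54.9 = 817.86 kJ/min
Sensible, feed 35.6→25 °C: -29.899 kJ/min
Outlet flows (mol/min): A 31.803, B 14.897
Sensible, products 25→235 °C: 609.55 kJ/min
Q = ΔH = 1397.5 kJ/min = 23.292 kW
Heat supplied = 23292 W

Q_in = 23300 W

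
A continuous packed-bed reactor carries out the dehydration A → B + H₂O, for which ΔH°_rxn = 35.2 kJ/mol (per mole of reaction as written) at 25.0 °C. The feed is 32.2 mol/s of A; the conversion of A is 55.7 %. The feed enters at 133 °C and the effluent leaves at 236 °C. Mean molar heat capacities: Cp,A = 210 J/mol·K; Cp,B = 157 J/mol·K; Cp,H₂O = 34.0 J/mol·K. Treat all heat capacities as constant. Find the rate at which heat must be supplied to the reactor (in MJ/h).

Extent of reaction ξ = 0.557 × 32.2 = 17.935 mol/s
Reaction term: ξ·ΔH°_rxn = 17.935 × 35.2 = 631.33 kJ/s
Sensible, feed 133→25 °C: -730.3 kJ/s
Outlet flows (mol/s): A 14.265, B 17.935, H₂O 17.935
Sensible, products 25→236 °C: 1354.9 kJ/s
Q = ΔH = 1255.9 kJ/s = 1255.9 kW
Heat supplied = 4521.3 MJ/h

Q_in = 4520 MJ/h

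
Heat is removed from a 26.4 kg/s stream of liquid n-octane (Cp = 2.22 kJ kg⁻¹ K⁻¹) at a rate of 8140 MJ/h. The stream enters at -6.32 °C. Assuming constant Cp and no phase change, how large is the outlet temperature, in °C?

Q = 8140 MJ/h = 2261.1 kJ/s
ΔT = Q/(ṁ·Cp) = 2261.1/(26.4×2.22) = 38.58 K
T_out = -6.32 − 38.58 = -44.9 °C

T_out = -44.9 °C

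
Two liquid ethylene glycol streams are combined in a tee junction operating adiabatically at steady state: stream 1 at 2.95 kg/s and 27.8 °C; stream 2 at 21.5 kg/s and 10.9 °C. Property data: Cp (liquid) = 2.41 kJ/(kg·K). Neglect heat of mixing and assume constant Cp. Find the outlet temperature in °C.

No heat crosses the boundary, so H_out = H_in.
T_out = Σ ṁᵢCp,ᵢTᵢ / Σ ṁᵢCp,ᵢ
      = 762.43 / 58.925 = 12.939 °C

T_out = 12.9 °C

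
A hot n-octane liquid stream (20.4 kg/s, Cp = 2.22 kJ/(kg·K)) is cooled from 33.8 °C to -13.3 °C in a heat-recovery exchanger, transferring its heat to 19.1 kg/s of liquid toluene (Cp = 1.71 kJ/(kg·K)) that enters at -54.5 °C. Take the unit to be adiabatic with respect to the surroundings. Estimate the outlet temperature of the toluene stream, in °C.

T_c,out = 10.8 °C

Heat released by hot stream: Q = 20.4 × 2.22 × (33.8 − -13.3) = 2133.1 kJ/s
Energy balance on cold side (adiabatic exchanger): Q = ṁ_c·Cp_c·(T_c,out − T_c,in)
T_c,out = -54.5 + 2133.1/(19.1 × 1.71) = 10.809 °C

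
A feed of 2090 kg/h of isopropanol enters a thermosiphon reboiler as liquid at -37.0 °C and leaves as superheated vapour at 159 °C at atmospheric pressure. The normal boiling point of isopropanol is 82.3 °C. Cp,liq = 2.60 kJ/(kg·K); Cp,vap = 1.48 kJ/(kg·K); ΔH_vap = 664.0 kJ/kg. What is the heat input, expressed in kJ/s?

liquid -37.0→82.3 °C: 310.18 kJ/kg
vaporisation at 82.3 °C: 664 kJ/kg
vapour 82.3→159 °C: 113.52 kJ/kg
Δh = 310.18 + 664 + 113.52 = 1087.7 kJ/kg
Q = ṁ·Δh = 2090 kg/h × 1087.7 kJ/kg = 2.2733e+06 kJ/h
|Q| = 631.47 kW

Q = 631 kJ/s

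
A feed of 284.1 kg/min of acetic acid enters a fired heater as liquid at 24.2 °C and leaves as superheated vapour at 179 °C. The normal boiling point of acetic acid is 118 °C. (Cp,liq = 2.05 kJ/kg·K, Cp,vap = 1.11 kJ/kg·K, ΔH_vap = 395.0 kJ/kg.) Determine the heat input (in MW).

Q = 3.10 MW

liquid 24.2→118 °C: 192.29 kJ/kg
vaporisation at 118 °C: 395 kJ/kg
vapour 118→179 °C: 67.71 kJ/kg
Δh = 192.29 + 395 + 67.71 = 655 kJ/kg
Q = ṁ·Δh = 284.1 kg/min × 655 kJ/kg = 186090 kJ/min
|Q| = 3101.4 kW = 3.1014 MW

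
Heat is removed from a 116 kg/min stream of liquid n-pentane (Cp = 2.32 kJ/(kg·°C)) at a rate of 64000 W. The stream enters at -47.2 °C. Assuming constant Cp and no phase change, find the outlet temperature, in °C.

Q = 64000 W = 3840 kJ/min
ΔT = Q/(ṁ·Cp) = 3840/(116×2.32) = 14.269 K
T_out = -47.2 − 14.269 = -61.469 °C

T_out = -61.5 °C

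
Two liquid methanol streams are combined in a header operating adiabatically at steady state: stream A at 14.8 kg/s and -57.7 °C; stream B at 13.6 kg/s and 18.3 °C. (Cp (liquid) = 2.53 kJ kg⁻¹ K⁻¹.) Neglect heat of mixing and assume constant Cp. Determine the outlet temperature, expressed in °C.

Energy balance with Q = 0: Σ ṁᵢCp,ᵢ(T_out − Tᵢ) = 0
T_out = Σ ṁᵢCp,ᵢTᵢ / Σ ṁᵢCp,ᵢ
      = -1530.9 / 71.852 = -21.306 °C

T_out = -21.3 °C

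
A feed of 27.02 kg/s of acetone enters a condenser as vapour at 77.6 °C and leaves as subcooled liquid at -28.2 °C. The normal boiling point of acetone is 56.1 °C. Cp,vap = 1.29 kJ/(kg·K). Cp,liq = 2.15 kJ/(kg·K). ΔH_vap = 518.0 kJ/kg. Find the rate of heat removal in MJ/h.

vapour 77.6→56.1 °C: -27.735 kJ/kg
condensation at 56.1 °C: -518 kJ/kg
liquid 56.1→-28.2 °C: -181.24 kJ/kg
Δh = -27.735 + -518 + -181.24 = -726.98 kJ/kg
Q = ṁ·Δh = 27.02 kg/s × -726.98 kJ/kg = -19643 kJ/s
|Q| = 19643 kW = 70715 MJ/h

Q_c = 70700 MJ/h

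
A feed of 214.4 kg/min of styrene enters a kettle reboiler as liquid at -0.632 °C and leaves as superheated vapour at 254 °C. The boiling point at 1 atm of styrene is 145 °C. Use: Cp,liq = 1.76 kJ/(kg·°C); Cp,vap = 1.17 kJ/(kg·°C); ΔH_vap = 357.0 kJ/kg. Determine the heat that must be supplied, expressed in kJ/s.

Q = 2650 kJ/s

liquid -0.632→145 °C: 256.31 kJ/kg
vaporisation at 145 °C: 357 kJ/kg
vapour 145→254 °C: 127.53 kJ/kg
Δh = 256.31 + 357 + 127.53 = 740.84 kJ/kg
Q = ṁ·Δh = 214.4 kg/min × 740.84 kJ/kg = 158840 kJ/min
|Q| = 2647.3 kW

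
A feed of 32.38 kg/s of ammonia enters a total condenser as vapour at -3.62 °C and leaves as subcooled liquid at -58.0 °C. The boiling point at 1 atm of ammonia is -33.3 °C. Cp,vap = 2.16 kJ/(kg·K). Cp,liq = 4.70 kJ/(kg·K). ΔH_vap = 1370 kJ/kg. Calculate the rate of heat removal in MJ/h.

Q_c = 181000 MJ/h

vapour -3.62→-33.3 °C: -64.109 kJ/kg
condensation at -33.3 °C: -1370 kJ/kg
liquid -33.3→-58.0 °C: -116.09 kJ/kg
Δh = -64.109 + -1370 + -116.09 = -1550.2 kJ/kg
Q = ṁ·Δh = 32.38 kg/s × -1550.2 kJ/kg = -50195 kJ/s
|Q| = 50195 kW = 180700 MJ/h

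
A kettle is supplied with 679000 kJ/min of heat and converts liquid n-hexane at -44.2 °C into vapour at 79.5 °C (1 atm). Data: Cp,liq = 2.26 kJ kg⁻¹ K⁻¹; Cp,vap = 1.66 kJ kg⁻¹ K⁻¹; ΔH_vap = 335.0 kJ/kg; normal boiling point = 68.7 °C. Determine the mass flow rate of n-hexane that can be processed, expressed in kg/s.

Δh = 2.26×(68.7−-44.2) + 335.0 + 1.66×(79.5−68.7) = 608.08 kJ/kg
Q = 679000 kJ/min = 11317 kJ/s = 11317 kJ/s
ṁ = Q/Δh = 11317 / 608.08 = 18.61 kg/s

ṁ = 18.6 kg/s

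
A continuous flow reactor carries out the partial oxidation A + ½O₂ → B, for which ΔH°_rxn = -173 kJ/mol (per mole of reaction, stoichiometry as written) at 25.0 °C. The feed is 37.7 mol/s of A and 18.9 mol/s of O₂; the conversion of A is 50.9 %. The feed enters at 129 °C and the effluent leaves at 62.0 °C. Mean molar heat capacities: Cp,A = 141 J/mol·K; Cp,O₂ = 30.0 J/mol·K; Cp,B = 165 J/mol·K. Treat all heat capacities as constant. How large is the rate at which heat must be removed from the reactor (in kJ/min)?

Extent of reaction ξ = 0.509 × 37.7 = 19.189 mol/s
Reaction term: ξ·ΔH°_rxn = 19.189 × -173 = -3319.7 kJ/s
Sensible, feed 129→25 °C: -611.8 kJ/s
Outlet flows (mol/s): A 18.511, O₂ 9.3053, B 19.189
Sensible, products 25→62.0 °C: 224.05 kJ/s
Q = ΔH = -3707.5 kJ/s = -3707.5 kW
Heat removed = 222450 kJ/min

Q_out = 222000 kJ/min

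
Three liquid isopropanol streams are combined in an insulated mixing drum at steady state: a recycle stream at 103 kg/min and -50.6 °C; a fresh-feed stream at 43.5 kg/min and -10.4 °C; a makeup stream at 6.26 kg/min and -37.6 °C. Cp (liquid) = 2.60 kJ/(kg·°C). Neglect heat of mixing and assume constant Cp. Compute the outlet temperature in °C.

No heat crosses the boundary, so H_out = H_in.
Σ ṁᵢCp,ᵢTᵢ = 103×2.60×-50.6 + 43.5×2.60×-10.4 + 6.26×2.60×-37.6 = -15339
Σ ṁᵢCp,ᵢ = 103×2.60 + 43.5×2.60 + 6.26×2.60 = 397.18
T_out = -15339 / 397.18 = -38.62 °C

T_out = -38.6 °C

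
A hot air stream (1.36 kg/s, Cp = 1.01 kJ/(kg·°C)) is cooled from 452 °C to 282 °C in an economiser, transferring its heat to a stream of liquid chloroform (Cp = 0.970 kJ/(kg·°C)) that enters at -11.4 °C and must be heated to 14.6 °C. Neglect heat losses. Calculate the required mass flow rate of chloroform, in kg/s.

Heat released by hot stream: Q = 1.36 × 1.01 × (452 − 282) = 233.51 kJ/s
Energy balance on cold side (adiabatic exchanger): Q = ṁ_c·Cp_c·(T_c,out − T_c,in)
ṁ_c = 233.51 / [0.970 × (14.6 − -11.4)] = 9.259 kg/s

ṁ_c = 9.26 kg/s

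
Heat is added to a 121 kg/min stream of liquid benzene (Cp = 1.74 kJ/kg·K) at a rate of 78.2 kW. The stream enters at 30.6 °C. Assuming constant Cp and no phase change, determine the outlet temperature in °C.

Q = 78.2 kW = 4692 kJ/min
ΔT = Q/(ṁ·Cp) = 4692/(121×1.74) = 22.286 K
T_out = 30.6 + 22.286 = 52.886 °C

T_out = 52.9 °C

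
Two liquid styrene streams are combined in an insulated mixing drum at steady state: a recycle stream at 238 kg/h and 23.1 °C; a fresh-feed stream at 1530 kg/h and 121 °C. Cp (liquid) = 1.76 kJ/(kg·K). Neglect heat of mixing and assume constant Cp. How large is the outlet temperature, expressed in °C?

Adiabatic, steady state ⇒ Σ ṁᵢCp,ᵢ(T_out − Tᵢ) = 0
T_out = Σ ṁᵢCp,ᵢTᵢ / Σ ṁᵢCp,ᵢ
      = 335500 / 3111.7 = 107.82 °C

T_out = 108 °C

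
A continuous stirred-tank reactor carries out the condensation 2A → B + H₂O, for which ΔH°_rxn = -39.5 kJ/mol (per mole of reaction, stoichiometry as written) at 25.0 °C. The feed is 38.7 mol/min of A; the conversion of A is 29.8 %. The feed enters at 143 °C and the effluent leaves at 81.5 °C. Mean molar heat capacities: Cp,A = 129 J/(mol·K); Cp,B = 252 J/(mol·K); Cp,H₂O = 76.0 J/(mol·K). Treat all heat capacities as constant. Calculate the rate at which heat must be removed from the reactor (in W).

Extent of reaction ξ = 0.298 × 38.7 / 2 = 5.7663 mol/min
Reaction term: ξ·ΔH°_rxn = 5.7663 × -39.5 = -227.77 kJ/min
Sensible, feed 143→25 °C: -589.09 kJ/min
Outlet flows (mol/min): A 27.167, B 5.7663, H₂O 5.7663
Sensible, products 25→81.5 °C: 304.87 kJ/min
Q = ΔH = -511.99 kJ/min = -8.5332 kW
Heat removed = 8533.2 W

Q_out = 8530 W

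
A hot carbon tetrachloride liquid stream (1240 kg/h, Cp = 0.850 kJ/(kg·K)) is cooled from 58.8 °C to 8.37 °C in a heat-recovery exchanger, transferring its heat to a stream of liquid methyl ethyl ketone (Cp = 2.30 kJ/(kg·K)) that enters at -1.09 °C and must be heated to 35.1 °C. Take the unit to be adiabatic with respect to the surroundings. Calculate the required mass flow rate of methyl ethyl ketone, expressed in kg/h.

Heat released by hot stream: Q = 1240 × 0.850 × (58.8 − 8.37) = 53153 kJ/h
Energy balance on cold side (adiabatic exchanger): Q = ṁ_c·Cp_c·(T_c,out − T_c,in)
ṁ_c = 53153 / [2.30 × (35.1 − -1.09)] = 638.58 kg/h

ṁ_c = 639 kg/h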